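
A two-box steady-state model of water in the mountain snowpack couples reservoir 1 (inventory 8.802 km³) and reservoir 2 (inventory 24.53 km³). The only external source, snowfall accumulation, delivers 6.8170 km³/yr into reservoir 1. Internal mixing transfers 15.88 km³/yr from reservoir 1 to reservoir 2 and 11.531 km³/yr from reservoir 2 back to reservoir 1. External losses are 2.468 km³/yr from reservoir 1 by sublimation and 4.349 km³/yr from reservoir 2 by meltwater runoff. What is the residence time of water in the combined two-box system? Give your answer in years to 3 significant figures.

Residence time in the combined system uses the total inventory and the total *external* removal — internal exchanges between the two boxes cancel.
M_total = 8.802 + 24.53 = 33.332 km³.
ΣF_external_out = 2.468 + 4.349 = 6.8170 km³/yr.
τ = M_total / ΣF_ext = 33.332 / 6.8170 = 4.890 yr.

4.89 yr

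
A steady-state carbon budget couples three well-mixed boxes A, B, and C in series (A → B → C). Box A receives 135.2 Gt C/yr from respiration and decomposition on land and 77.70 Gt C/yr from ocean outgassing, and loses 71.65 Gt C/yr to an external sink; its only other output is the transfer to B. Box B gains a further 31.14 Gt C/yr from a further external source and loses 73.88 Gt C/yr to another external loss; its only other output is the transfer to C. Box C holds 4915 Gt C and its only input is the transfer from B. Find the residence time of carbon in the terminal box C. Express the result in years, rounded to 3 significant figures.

49.9 yr

Box A: F(A→B) = (135.2 + 77.70) − 71.65 = 141.25 Gt C/yr.
Box B: F(B→C) = (141.25 + 31.14) − 73.88 = 98.510 Gt C/yr.
Box C throughput = its input = 98.510 Gt C/yr; τ = 4915 / 98.510 = 49.89 yr.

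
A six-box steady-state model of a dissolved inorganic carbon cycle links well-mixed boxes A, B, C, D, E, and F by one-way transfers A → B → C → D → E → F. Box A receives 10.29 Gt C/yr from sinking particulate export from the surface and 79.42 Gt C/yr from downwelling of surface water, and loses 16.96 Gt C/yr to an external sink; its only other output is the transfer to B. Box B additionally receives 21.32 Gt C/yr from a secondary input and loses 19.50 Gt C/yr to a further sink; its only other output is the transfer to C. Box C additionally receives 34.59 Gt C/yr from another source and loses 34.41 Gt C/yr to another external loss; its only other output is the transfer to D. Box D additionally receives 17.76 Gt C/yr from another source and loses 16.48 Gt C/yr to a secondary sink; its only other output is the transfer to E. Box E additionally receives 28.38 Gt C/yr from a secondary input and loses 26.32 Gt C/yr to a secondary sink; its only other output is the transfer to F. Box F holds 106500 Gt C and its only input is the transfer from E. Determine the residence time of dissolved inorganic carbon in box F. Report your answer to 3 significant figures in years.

1360 yr

Box A: F(A→B) = (10.29 + 79.42) − 16.96 = 72.750 Gt C/yr.
Box B: F(B→C) = (72.750 + 21.32) − 19.50 = 74.570 Gt C/yr.
Box C: F(C→D) = (74.570 + 34.59) − 34.41 = 74.750 Gt C/yr.
Box D: F(D→E) = (74.750 + 17.76) − 16.48 = 76.030 Gt C/yr.
Box E: F(E→F) = (76.030 + 28.38) − 26.32 = 78.090 Gt C/yr.
Box F throughput = its input = 78.090 Gt C/yr; τ = 106500 / 78.090 = 1364 yr.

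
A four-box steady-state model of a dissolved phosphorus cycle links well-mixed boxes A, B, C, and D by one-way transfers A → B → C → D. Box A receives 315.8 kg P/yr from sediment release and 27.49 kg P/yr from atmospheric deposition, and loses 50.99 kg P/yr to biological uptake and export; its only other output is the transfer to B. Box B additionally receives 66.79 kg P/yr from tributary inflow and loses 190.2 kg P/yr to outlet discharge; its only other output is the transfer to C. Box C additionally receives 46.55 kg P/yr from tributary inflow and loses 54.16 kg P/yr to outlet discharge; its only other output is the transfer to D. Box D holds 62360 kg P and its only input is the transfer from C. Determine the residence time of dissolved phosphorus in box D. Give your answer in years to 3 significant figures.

Box A: F(A→B) = (315.8 + 27.49) − 50.99 = 292.30 kg P/yr.
Box B: F(B→C) = (292.30 + 66.79) − 190.2 = 168.89 kg P/yr.
Box C: F(C→D) = (168.89 + 46.55) − 54.16 = 161.28 kg P/yr.
Box D throughput = its input = 161.28 kg P/yr; τ = 62360 / 161.28 = 386.7 yr.

387 yr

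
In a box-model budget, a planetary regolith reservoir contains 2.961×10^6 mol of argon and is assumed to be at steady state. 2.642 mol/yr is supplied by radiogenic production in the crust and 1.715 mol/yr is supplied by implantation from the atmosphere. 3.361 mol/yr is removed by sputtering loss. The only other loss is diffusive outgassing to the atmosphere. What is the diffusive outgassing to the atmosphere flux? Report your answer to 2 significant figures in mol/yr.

At steady state ΣF_in = ΣF_out.
ΣF_in = 2.642 + 1.715 = 4.3570 mol/yr.
Diffusive outgassing to the atmosphere flux = ΣF_in − (3.361) = 4.3570 − 3.361 = 0.9960 mol/yr.

1.0 mol/yr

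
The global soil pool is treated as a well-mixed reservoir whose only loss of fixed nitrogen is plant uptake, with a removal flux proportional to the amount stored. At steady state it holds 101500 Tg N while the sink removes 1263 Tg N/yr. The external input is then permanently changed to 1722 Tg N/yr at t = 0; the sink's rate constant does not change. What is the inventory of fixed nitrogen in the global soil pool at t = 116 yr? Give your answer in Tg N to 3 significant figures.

130000 Tg N

The sink rate constant is k = F₀/M₀ = 1263/101500 = 0.01244 yr⁻¹.
Solving dM/dt = F₁ − kM with M(0) = M₀ gives M(t) = F₁/k + (M₀ − F₁/k)·e^(−kt).
F₁/k = 1722/0.01244 = 138390 Tg N; kt = 0.01244 × 116 = 1.443, e^(−kt) = 0.2361.
M(116) = 138390 + (101500 − 138390) × 0.2361 = 138390 − 8710 = 129680 Tg N.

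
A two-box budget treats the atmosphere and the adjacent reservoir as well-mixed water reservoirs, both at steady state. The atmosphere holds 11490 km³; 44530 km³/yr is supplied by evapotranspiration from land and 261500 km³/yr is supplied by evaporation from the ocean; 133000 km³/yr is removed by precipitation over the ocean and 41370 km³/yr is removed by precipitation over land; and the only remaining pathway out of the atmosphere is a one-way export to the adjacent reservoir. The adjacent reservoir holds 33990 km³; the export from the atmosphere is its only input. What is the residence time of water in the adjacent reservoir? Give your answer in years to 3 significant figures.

Balance the atmosphere: ΣF_in = 44530 + 261500 = 306030 km³/yr.
Export to the adjacent reservoir = ΣF_in − (133000 + 41370) = 131660 km³/yr.
At steady state the output of the adjacent reservoir equals its input, 131660 km³/yr.
τ = M / F = 33990 / 131660 = 0.2582 yr.

0.258 yr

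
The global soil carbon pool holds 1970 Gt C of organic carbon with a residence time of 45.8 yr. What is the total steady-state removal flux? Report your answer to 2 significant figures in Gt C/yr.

F = M / τ = 1970 / 45.8 = 43.01 Gt C/yr.

43 Gt C/yr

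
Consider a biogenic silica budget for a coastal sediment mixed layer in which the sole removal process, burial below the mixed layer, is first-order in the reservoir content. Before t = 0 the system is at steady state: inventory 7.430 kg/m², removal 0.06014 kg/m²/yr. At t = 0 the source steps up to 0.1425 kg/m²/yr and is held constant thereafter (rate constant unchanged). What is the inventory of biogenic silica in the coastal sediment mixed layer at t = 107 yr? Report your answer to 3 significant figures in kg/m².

The sink rate constant is k = F₀/M₀ = 0.06014/7.430 = 0.008094 yr⁻¹.
Solving dM/dt = F₁ − kM with M(0) = M₀ gives M(t) = F₁/k + (M₀ − F₁/k)·e^(−kt).
F₁/k = 0.1425/0.008094 = 17.605 kg/m²; kt = 0.008094 × 107 = 0.8661, e^(−kt) = 0.4206.
M(107) = 17.605 + (7.430 − 17.605) × 0.4206 = 17.605 − 4.280 = 13.326 kg/m².

13.3 kg/m²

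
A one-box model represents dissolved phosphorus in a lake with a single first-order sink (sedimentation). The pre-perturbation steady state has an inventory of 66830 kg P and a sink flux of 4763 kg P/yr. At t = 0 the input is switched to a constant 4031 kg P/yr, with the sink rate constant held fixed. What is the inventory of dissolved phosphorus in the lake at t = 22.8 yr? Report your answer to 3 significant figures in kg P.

58600 kg P

τ = M₀/F₀ = 66830/4763 = 14.03 yr; rate constant k = 1/τ.
New steady state M_∞ = F₁/k = F₁·τ = 4031 × 14.03 = 56559 kg P.
M(t) = M_∞ + (M₀ − M_∞)·e^(−t/τ); t/τ = 22.8/14.03 = 1.625, so e^(−t/τ) = 0.1969.
M(t) = 56559 + 10270 × 0.1969 = 58582 kg P.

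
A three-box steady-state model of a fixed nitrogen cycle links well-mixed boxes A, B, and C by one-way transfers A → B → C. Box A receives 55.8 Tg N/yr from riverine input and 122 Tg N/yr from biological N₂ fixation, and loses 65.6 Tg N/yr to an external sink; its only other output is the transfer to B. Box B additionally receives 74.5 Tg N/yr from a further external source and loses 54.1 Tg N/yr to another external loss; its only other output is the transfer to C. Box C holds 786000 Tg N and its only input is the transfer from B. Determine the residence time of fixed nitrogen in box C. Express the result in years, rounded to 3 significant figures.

Box A: F(A→B) = (55.8 + 122) − 65.6 = 112.20 Tg N/yr.
Box B: F(B→C) = (112.20 + 74.5) − 54.1 = 132.60 Tg N/yr.
Box C throughput = its input = 132.60 Tg N/yr; τ = 786000 / 132.60 = 5928 yr.

5930 yr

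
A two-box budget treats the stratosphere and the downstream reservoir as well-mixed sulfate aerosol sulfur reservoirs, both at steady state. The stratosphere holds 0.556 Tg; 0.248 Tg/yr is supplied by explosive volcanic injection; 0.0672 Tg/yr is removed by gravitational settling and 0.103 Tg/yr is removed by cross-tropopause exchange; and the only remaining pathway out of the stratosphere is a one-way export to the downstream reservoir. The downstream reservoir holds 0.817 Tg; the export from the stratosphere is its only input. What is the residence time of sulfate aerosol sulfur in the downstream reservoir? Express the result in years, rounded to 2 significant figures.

11 yr

Balance the stratosphere: ΣF_in = 0.24800 Tg/yr.
Export to the downstream reservoir = ΣF_in − (0.0672 + 0.103) = 0.077800 Tg/yr.
At steady state the output of the downstream reservoir equals its input, 0.077800 Tg/yr.
τ = M / F = 0.817 / 0.077800 = 10.50 yr.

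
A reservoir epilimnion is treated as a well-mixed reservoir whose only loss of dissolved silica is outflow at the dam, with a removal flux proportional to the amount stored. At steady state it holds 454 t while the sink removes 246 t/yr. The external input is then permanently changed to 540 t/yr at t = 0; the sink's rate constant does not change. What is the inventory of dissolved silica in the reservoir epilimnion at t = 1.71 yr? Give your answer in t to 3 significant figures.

τ = M₀/F₀ = 454/246 = 1.846 yr; rate constant k = 1/τ.
New steady state M_∞ = F₁/k = F₁·τ = 540 × 1.846 = 996.59 t.
M(t) = M_∞ + (M₀ − M_∞)·e^(−t/τ); t/τ = 1.71/1.846 = 0.9266, so e^(−t/τ) = 0.3959.
M(t) = 996.59 − 542.6 × 0.3959 = 781.77 t.

782 t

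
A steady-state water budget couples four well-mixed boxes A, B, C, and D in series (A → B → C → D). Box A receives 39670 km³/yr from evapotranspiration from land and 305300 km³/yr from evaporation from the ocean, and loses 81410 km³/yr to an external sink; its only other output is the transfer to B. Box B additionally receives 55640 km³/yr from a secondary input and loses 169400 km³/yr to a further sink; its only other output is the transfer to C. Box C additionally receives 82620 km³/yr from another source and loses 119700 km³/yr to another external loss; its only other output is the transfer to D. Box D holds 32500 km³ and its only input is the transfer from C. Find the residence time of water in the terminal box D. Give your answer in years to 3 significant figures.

0.288 yr

Box A: F(A→B) = (39670 + 305300) − 81410 = 263560 km³/yr.
Box B: F(B→C) = (263560 + 55640) − 169400 = 149800 km³/yr.
Box C: F(C→D) = (149800 + 82620) − 119700 = 112720 km³/yr.
Box D throughput = its input = 112720 km³/yr; τ = 32500 / 112720 = 0.2883 yr.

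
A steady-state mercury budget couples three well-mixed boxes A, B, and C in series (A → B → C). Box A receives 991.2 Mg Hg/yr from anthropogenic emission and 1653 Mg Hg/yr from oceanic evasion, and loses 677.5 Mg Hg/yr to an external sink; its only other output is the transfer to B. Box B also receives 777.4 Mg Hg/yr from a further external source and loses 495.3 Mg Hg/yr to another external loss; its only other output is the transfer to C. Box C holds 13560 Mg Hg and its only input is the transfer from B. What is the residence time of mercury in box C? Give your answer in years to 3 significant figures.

6.03 yr

Box A: F(A→B) = (991.2 + 1653) − 677.5 = 1966.7 Mg Hg/yr.
Box B: F(B→C) = (1966.7 + 777.4) − 495.3 = 2248.8 Mg Hg/yr.
Box C throughput = its input = 2248.8 Mg Hg/yr; τ = 13560 / 2248.8 = 6.030 yr.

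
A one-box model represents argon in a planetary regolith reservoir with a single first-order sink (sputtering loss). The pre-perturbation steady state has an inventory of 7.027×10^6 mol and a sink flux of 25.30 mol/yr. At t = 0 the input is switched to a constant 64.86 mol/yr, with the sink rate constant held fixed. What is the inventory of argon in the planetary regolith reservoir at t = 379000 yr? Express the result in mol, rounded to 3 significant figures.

The sink rate constant is k = F₀/M₀ = 25.30/7.027×10^6 = 3.600×10^-6 yr⁻¹.
Solving dM/dt = F₁ − kM with M(0) = M₀ gives M(t) = F₁/k + (M₀ − F₁/k)·e^(−kt).
F₁/k = 64.86/3.600×10^-6 = 1.8015×10^7 mol; kt = 3.600×10^-6 × 379000 = 1.365, e^(−kt) = 0.2555.
M(379000) = 1.8015×10^7 + (7.027×10^6 − 1.8015×10^7) × 0.2555 = 1.8015×10^7 − 2.807×10^6 = 1.5207×10^7 mol.

1.52×10^7 mol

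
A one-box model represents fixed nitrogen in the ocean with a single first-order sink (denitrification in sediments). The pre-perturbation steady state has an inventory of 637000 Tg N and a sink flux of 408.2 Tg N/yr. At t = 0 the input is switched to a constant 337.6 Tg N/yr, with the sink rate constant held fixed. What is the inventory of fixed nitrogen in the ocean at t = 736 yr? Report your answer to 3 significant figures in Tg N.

Residence time τ = M₀/F₀ = 1561 yr. The eventual steady state is M_∞ = M₀·(F₁/F₀) = 637000 × 337.6/408.2 = 526830 Tg N.
The anomaly ΔM(t) = M(t) − M_∞ decays as ΔM₀·e^(−t/τ) with ΔM₀ = 637000 − 526830 = 110200 Tg N.
At t = 736 yr, e^(−t/τ) = e^(−0.4716) = 0.6240, so ΔM = 68740 Tg N and M = 526830 + 68740 = 595570 Tg N.

596000 Tg N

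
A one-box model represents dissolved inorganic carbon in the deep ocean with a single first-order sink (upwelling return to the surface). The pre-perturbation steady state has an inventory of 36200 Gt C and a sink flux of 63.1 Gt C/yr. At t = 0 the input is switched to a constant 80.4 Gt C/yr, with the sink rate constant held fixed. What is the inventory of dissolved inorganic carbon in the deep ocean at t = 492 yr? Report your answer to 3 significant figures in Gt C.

41900 Gt C

The sink rate constant is k = F₀/M₀ = 63.1/36200 = 0.001743 yr⁻¹.
Solving dM/dt = F₁ − kM with M(0) = M₀ gives M(t) = F₁/k + (M₀ − F₁/k)·e^(−kt).
F₁/k = 80.4/0.001743 = 46125 Gt C; kt = 0.001743 × 492 = 0.8576, e^(−kt) = 0.4242.
M(492) = 46125 + (36200 − 46125) × 0.4242 = 46125 − 4210 = 41915 Gt C.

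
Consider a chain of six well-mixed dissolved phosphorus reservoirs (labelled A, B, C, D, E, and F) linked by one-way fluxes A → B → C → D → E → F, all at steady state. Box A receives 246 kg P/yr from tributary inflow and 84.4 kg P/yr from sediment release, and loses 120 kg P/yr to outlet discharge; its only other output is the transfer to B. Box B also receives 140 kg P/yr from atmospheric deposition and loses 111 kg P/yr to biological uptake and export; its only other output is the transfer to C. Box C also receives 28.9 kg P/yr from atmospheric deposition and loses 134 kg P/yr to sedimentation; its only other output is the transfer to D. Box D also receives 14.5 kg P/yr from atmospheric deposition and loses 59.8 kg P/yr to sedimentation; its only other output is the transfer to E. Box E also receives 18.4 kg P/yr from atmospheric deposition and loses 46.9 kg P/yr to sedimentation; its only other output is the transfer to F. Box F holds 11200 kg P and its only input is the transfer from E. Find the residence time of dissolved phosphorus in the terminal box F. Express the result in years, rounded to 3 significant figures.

185 yr

Box A: F(A→B) = (246 + 84.4) − 120 = 210.40 kg P/yr.
Box B: F(B→C) = (210.40 + 140) − 111 = 239.40 kg P/yr.
Box C: F(C→D) = (239.40 + 28.9) − 134 = 134.30 kg P/yr.
Box D: F(D→E) = (134.30 + 14.5) − 59.8 = 89.000 kg P/yr.
Box E: F(E→F) = (89.000 + 18.4) − 46.9 = 60.500 kg P/yr.
Box F throughput = its input = 60.500 kg P/yr; τ = 11200 / 60.500 = 185.1 yr.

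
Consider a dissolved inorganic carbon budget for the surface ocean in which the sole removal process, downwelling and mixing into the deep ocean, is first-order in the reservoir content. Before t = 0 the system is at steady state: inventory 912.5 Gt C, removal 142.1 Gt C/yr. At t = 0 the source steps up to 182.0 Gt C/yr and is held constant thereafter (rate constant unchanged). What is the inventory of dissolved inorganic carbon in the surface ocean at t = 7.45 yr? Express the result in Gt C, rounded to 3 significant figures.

1090 Gt C

τ = M₀/F₀ = 912.5/142.1 = 6.422 yr; rate constant k = 1/τ.
New steady state M_∞ = F₁/k = F₁·τ = 182.0 × 6.422 = 1168.7 Gt C.
M(t) = M_∞ + (M₀ − M_∞)·e^(−t/τ); t/τ = 7.45/6.422 = 1.160, so e^(−t/τ) = 0.3134.
M(t) = 1168.7 − 256.2 × 0.3134 = 1088.4 Gt C.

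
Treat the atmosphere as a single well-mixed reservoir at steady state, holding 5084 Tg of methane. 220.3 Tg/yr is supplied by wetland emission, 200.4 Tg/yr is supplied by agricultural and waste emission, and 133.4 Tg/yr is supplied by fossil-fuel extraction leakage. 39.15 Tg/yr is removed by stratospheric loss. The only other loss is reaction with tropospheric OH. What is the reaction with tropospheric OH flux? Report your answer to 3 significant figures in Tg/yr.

At steady state ΣF_in = ΣF_out.
ΣF_in = 220.3 + 200.4 + 133.4 = 554.10 Tg/yr.
Reaction with tropospheric OH flux = ΣF_in − (39.15) = 554.10 − 39.15 = 515.0 Tg/yr.

515 Tg/yr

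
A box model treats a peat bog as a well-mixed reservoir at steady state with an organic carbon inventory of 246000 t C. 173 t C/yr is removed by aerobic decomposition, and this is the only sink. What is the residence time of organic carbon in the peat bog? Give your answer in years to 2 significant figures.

τ = M / F = 246000 / 173 = 1422 yr.

1400 yr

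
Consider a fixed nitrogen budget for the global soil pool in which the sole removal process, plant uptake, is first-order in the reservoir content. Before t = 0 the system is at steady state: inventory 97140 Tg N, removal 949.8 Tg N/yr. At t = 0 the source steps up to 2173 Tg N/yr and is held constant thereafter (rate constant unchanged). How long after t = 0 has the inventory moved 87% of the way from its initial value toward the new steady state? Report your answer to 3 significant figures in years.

209 yr

τ = M₀/F₀ = 97140/949.8 = 102.3 yr.
The remaining gap fraction is e^(−t/τ); 87% covered ⇒ e^(−t/τ) = 0.130.
t = −τ ln(0.130) = 102.3 × 2.040 = 208.7 yr.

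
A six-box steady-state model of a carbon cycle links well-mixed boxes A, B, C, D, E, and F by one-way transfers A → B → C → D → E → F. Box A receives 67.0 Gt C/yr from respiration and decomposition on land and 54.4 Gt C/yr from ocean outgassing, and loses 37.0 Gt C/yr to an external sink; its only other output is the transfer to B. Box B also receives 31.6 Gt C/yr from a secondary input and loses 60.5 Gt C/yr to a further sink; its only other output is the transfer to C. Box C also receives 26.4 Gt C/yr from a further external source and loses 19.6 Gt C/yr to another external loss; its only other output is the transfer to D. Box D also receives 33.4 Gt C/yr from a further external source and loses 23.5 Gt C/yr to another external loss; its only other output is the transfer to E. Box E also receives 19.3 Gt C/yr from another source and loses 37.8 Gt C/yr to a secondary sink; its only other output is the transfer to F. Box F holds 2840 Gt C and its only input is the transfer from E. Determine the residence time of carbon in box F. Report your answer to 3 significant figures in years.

52.9 yr

Box A: F(A→B) = (67.0 + 54.4) − 37.0 = 84.400 Gt C/yr.
Box B: F(B→C) = (84.400 + 31.6) − 60.5 = 55.500 Gt C/yr.
Box C: F(C→D) = (55.500 + 26.4) − 19.6 = 62.300 Gt C/yr.
Box D: F(D→E) = (62.300 + 33.4) − 23.5 = 72.200 Gt C/yr.
Box E: F(E→F) = (72.200 + 19.3) − 37.8 = 53.700 Gt C/yr.
Box F throughput = its input = 53.700 Gt C/yr; τ = 2840 / 53.700 = 52.89 yr.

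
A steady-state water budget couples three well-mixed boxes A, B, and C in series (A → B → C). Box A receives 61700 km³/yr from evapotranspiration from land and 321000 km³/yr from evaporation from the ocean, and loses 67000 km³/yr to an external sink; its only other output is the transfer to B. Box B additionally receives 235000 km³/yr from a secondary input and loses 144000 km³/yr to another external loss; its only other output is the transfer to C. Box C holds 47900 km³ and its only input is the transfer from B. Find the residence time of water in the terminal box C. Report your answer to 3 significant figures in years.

0.118 yr

Box A: F(A→B) = (61700 + 321000) − 67000 = 315700 km³/yr.
Box B: F(B→C) = (315700 + 235000) − 144000 = 406700 km³/yr.
Box C throughput = its input = 406700 km³/yr; τ = 47900 / 406700 = 0.1178 yr.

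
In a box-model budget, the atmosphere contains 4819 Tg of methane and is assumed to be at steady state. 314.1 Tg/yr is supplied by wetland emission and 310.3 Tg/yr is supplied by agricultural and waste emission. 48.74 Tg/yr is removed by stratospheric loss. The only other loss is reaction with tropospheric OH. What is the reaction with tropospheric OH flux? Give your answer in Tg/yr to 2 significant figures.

580 Tg/yr

At steady state ΣF_in = ΣF_out.
ΣF_in = 314.1 + 310.3 = 624.40 Tg/yr.
Reaction with tropospheric OH flux = ΣF_in − (48.74) = 624.40 − 48.74 = 575.7 Tg/yr.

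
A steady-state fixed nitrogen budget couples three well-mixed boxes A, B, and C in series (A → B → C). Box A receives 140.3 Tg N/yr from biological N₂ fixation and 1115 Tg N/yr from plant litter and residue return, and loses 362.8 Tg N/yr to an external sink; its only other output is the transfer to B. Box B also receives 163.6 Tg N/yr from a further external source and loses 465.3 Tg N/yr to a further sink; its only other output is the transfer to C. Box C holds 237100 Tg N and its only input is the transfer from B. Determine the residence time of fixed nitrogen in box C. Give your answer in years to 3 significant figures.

Box A: F(A→B) = (140.3 + 1115) − 362.8 = 892.50 Tg N/yr.
Box B: F(B→C) = (892.50 + 163.6) − 465.3 = 590.80 Tg N/yr.
Box C throughput = its input = 590.80 Tg N/yr; τ = 237100 / 590.80 = 401.3 yr.

401 yr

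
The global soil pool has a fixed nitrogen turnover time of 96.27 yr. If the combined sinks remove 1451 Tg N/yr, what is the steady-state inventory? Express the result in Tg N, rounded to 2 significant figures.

140000 Tg N

τ = M/F ⇒ M = τ × F = 96.27 × 1451 = 139700 Tg N.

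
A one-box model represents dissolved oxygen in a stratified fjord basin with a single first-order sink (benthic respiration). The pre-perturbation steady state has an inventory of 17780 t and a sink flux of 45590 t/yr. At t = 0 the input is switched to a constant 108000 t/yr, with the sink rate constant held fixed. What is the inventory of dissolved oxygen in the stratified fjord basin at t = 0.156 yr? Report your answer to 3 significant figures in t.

25800 t

Residence time τ = M₀/F₀ = 0.3900 yr. The eventual steady state is M_∞ = M₀·(F₁/F₀) = 17780 × 108000/45590 = 42120 t.
The anomaly ΔM(t) = M(t) − M_∞ decays as ΔM₀·e^(−t/τ) with ΔM₀ = 17780 − 42120 = −24340 t.
At t = 0.156 yr, e^(−t/τ) = e^(−0.4000) = 0.6703, so ΔM = −16320 t and M = 42120 − 16320 = 25804 t.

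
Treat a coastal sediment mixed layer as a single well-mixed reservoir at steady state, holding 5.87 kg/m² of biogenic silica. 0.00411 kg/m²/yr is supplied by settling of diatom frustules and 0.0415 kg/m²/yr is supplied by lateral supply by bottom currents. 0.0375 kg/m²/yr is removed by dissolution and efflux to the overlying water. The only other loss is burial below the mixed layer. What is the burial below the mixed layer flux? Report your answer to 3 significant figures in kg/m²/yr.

0.00811 kg/m²/yr

At steady state ΣF_in = ΣF_out.
ΣF_in = 0.00411 + 0.0415 = 0.045610 kg/m²/yr.
Burial below the mixed layer flux = ΣF_in − (0.0375) = 0.045610 − 0.03750 = 0.008110 kg/m²/yr.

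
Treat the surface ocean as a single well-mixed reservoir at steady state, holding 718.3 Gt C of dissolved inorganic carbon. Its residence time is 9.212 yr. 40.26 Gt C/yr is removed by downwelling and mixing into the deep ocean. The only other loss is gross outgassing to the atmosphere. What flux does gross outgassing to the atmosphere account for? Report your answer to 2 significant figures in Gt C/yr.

38 Gt C/yr

Total removal F = M/τ = 718.3 / 9.212 = 77.97 Gt C/yr.
Gross outgassing to the atmosphere = F − (40.26) = 77.97 − 40.26 = 37.71 Gt C/yr.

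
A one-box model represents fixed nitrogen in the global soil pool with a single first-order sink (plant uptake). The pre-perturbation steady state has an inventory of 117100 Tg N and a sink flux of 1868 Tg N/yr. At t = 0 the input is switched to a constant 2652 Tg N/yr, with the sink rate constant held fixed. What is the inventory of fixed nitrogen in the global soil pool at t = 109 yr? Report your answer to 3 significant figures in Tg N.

The sink rate constant is k = F₀/M₀ = 1868/117100 = 0.01595 yr⁻¹.
Solving dM/dt = F₁ − kM with M(0) = M₀ gives M(t) = F₁/k + (M₀ − F₁/k)·e^(−kt).
F₁/k = 2652/0.01595 = 166250 Tg N; kt = 0.01595 × 109 = 1.739, e^(−kt) = 0.1757.
M(109) = 166250 + (117100 − 166250) × 0.1757 = 166250 − 8637 = 157610 Tg N.

158000 Tg N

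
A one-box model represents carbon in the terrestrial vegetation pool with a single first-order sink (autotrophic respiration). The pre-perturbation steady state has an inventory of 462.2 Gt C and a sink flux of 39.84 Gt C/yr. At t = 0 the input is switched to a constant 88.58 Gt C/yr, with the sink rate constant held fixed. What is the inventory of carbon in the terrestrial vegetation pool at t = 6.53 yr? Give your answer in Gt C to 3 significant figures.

706 Gt C

Residence time τ = M₀/F₀ = 11.60 yr. The eventual steady state is M_∞ = M₀·(F₁/F₀) = 462.2 × 88.58/39.84 = 1027.7 Gt C.
The anomaly ΔM(t) = M(t) − M_∞ decays as ΔM₀·e^(−t/τ) with ΔM₀ = 462.2 − 1027.7 = −565.5 Gt C.
At t = 6.53 yr, e^(−t/τ) = e^(−0.5629) = 0.5696, so ΔM = −322.1 Gt C and M = 1027.7 − 322.1 = 705.58 Gt C.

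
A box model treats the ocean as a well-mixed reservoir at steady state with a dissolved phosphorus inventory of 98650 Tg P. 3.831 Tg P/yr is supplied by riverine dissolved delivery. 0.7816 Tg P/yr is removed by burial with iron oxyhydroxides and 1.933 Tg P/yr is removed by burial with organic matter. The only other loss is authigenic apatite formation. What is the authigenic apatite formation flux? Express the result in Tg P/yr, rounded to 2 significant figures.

At steady state ΣF_in = ΣF_out.
ΣF_in = 3.8310 Tg P/yr.
Authigenic apatite formation flux = ΣF_in − (0.7816 + 1.933) = 3.8310 − 2.715 = 1.116 Tg P/yr.

1.1 Tg P/yr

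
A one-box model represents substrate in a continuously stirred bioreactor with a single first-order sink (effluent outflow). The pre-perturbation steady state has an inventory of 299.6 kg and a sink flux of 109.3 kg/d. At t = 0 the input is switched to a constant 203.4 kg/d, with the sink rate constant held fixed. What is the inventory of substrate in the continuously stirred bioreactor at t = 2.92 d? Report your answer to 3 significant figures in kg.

The sink rate constant is k = F₀/M₀ = 109.3/299.6 = 0.3648 d⁻¹.
Solving dM/dt = F₁ − kM with M(0) = M₀ gives M(t) = F₁/k + (M₀ − F₁/k)·e^(−kt).
F₁/k = 203.4/0.3648 = 557.54 kg; kt = 0.3648 × 2.92 = 1.065, e^(−kt) = 0.3446.
M(2.92) = 557.54 + (299.6 − 557.54) × 0.3446 = 557.54 − 88.89 = 468.64 kg.

469 kg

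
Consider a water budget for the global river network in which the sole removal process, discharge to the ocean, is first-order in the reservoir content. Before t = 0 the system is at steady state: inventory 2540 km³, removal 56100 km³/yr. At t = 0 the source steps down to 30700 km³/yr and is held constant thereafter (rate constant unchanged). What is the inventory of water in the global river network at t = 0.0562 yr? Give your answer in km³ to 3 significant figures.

The sink rate constant is k = F₀/M₀ = 56100/2540 = 22.09 yr⁻¹.
Solving dM/dt = F₁ − kM with M(0) = M₀ gives M(t) = F₁/k + (M₀ − F₁/k)·e^(−kt).
F₁/k = 30700/22.09 = 1390.0 km³; kt = 22.09 × 0.0562 = 1.241, e^(−kt) = 0.2890.
M(0.0562) = 1390.0 + (2540 − 1390.0) × 0.2890 = 1390.0 + 332.4 = 1722.4 km³.

1720 km³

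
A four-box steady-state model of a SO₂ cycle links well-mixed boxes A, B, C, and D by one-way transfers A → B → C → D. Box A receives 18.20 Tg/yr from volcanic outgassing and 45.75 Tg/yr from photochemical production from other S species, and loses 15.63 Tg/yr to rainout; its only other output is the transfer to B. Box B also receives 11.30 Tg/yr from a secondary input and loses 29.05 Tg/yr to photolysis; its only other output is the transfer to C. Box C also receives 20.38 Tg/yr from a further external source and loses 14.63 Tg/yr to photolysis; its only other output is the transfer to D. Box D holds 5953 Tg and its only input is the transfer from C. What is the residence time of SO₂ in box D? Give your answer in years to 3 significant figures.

164 yr

Box A: F(A→B) = (18.20 + 45.75) − 15.63 = 48.320 Tg/yr.
Box B: F(B→C) = (48.320 + 11.30) − 29.05 = 30.570 Tg/yr.
Box C: F(C→D) = (30.570 + 20.38) − 14.63 = 36.320 Tg/yr.
Box D throughput = its input = 36.320 Tg/yr; τ = 5953 / 36.320 = 163.9 yr.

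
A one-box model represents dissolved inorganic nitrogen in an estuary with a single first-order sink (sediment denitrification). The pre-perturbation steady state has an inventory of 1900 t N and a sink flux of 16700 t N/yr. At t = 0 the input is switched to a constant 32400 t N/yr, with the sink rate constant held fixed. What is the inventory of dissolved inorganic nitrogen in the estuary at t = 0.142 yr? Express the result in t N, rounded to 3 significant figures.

3170 t N

The sink rate constant is k = F₀/M₀ = 16700/1900 = 8.789 yr⁻¹.
Solving dM/dt = F₁ − kM with M(0) = M₀ gives M(t) = F₁/k + (M₀ − F₁/k)·e^(−kt).
F₁/k = 32400/8.789 = 3686.2 t N; kt = 8.789 × 0.142 = 1.248, e^(−kt) = 0.2870.
M(0.142) = 3686.2 + (1900 − 3686.2) × 0.2870 = 3686.2 − 512.7 = 3173.5 t N.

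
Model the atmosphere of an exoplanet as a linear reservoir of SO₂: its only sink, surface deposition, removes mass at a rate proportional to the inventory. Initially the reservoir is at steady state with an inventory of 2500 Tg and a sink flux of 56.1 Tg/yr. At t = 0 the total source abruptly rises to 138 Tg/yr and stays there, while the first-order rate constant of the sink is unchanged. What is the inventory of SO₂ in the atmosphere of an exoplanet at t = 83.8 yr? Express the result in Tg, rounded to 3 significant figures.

Residence time τ = M₀/F₀ = 44.56 yr. The eventual steady state is M_∞ = M₀·(F₁/F₀) = 2500 × 138/56.1 = 6149.7 Tg.
The anomaly ΔM(t) = M(t) − M_∞ decays as ΔM₀·e^(−t/τ) with ΔM₀ = 2500 − 6149.7 = −3650 Tg.
At t = 83.8 yr, e^(−t/τ) = e^(−1.880) = 0.1525, so ΔM = −556.7 Tg and M = 6149.7 − 556.7 = 5593.1 Tg.

5590 Tg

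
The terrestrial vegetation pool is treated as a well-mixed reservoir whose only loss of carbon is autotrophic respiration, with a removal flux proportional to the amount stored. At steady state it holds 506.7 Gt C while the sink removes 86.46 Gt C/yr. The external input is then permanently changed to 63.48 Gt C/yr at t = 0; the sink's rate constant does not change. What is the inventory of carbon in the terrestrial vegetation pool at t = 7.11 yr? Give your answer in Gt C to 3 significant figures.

The sink rate constant is k = F₀/M₀ = 86.46/506.7 = 0.1706 yr⁻¹.
Solving dM/dt = F₁ − kM with M(0) = M₀ gives M(t) = F₁/k + (M₀ − F₁/k)·e^(−kt).
F₁/k = 63.48/0.1706 = 372.03 Gt C; kt = 0.1706 × 7.11 = 1.213, e^(−kt) = 0.2972.
M(7.11) = 372.03 + (506.7 − 372.03) × 0.2972 = 372.03 + 40.03 = 412.06 Gt C.

412 Gt C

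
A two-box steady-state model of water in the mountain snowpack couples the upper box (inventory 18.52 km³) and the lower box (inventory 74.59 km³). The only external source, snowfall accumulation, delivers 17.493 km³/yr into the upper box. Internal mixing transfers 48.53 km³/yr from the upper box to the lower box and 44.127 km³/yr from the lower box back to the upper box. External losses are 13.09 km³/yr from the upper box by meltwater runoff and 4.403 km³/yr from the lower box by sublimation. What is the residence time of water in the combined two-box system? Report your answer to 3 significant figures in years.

5.32 yr

Treat the two boxes together as one reservoir: the mixing fluxes between them are internal recycling, so τ = ΣM / Σ(external losses).
M_total = 18.52 + 74.59 = 93.110 km³.
ΣF_external_out = 13.09 + 4.403 = 17.493 km³/yr.
τ = M_total / ΣF_ext = 93.110 / 17.493 = 5.323 yr.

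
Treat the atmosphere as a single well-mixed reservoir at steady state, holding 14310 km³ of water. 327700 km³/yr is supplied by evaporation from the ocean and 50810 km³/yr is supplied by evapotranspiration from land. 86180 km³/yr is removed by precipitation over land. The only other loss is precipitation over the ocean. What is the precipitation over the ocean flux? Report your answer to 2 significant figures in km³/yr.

At steady state ΣF_in = ΣF_out.
ΣF_in = 327700 + 50810 = 378510 km³/yr.
Precipitation over the ocean flux = ΣF_in − (86180) = 378510 − 86180 = 292300 km³/yr.

290000 km³/yr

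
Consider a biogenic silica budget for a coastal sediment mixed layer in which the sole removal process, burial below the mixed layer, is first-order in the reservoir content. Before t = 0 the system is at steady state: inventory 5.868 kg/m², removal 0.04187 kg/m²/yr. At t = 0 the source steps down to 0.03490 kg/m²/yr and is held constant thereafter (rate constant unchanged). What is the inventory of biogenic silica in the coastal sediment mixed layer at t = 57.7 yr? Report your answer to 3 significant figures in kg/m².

The sink rate constant is k = F₀/M₀ = 0.04187/5.868 = 0.007135 yr⁻¹.
Solving dM/dt = F₁ − kM with M(0) = M₀ gives M(t) = F₁/k + (M₀ − F₁/k)·e^(−kt).
F₁/k = 0.03490/0.007135 = 4.8912 kg/m²; kt = 0.007135 × 57.7 = 0.4117, e^(−kt) = 0.6625.
M(57.7) = 4.8912 + (5.868 − 4.8912) × 0.6625 = 4.8912 + 0.6472 = 5.5383 kg/m².

5.54 kg/m²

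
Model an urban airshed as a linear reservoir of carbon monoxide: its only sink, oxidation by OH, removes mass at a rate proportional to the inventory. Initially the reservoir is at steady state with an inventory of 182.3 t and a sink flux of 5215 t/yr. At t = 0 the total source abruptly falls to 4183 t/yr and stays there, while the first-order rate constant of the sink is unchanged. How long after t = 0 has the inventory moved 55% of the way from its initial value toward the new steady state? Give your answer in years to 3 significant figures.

0.0279 yr

τ = M₀/F₀ = 182.3/5215 = 0.03496 yr.
The remaining gap fraction is e^(−t/τ); 55% covered ⇒ e^(−t/τ) = 0.450.
t = −τ ln(0.450) = 0.03496 × 0.7985 = 0.02791 yr.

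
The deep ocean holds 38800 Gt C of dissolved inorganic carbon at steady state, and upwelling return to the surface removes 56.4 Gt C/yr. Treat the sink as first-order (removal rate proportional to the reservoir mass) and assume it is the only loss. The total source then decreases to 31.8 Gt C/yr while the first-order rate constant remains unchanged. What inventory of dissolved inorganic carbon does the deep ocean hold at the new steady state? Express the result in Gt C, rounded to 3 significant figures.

21900 Gt C

Rate constant k = F/M = 56.4 / 38800 = 0.001454 yr⁻¹.
At the new steady state, source = k·M_new ⇒ M_new = 31.8 / 0.001454 = 21880 Gt C.
(Equivalently M_new = M × F_new/F_old = 38800 × 31.8/56.4.)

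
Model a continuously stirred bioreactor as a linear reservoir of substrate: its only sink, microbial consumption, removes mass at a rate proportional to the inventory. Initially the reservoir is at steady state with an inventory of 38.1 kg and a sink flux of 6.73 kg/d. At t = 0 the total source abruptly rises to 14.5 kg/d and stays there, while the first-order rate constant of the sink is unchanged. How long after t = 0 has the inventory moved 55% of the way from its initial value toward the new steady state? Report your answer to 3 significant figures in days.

τ = M₀/F₀ = 38.1/6.73 = 5.661 d.
The remaining gap fraction is e^(−t/τ); 55% covered ⇒ e^(−t/τ) = 0.450.
t = −τ ln(0.450) = 5.661 × 0.7985 = 4.521 d.

4.52 d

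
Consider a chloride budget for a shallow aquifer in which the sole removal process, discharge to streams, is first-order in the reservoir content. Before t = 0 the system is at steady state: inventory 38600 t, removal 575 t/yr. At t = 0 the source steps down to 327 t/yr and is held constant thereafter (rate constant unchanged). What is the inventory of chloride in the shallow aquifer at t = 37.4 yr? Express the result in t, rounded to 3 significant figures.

τ = M₀/F₀ = 38600/575 = 67.13 yr; rate constant k = 1/τ.
New steady state M_∞ = F₁/k = F₁·τ = 327 × 67.13 = 21952 t.
M(t) = M_∞ + (M₀ − M_∞)·e^(−t/τ); t/τ = 37.4/67.13 = 0.5571, so e^(−t/τ) = 0.5729.
M(t) = 21952 + 16650 × 0.5729 = 31489 t.

31500 t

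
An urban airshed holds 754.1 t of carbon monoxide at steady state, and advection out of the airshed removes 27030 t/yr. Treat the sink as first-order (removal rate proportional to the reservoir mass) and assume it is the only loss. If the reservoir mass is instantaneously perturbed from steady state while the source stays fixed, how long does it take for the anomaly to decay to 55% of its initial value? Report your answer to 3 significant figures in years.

For a linear reservoir the anomaly decays as exp(−t/τ) with τ = M/F = 754.1/27030 = 0.02790 yr.
exp(−t/τ) = 0.55 ⇒ t = −τ ln(0.55) = 0.02790 × 0.5978 = 0.01668 yr.

0.0167 yr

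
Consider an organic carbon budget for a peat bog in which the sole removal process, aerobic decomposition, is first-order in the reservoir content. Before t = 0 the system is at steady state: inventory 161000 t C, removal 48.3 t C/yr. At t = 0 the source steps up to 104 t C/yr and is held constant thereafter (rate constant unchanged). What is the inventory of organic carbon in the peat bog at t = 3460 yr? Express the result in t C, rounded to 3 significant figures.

281000 t C

Residence time τ = M₀/F₀ = 3333 yr. The eventual steady state is M_∞ = M₀·(F₁/F₀) = 161000 × 104/48.3 = 346670 t C.
The anomaly ΔM(t) = M(t) − M_∞ decays as ΔM₀·e^(−t/τ) with ΔM₀ = 161000 − 346670 = −185700 t C.
At t = 3460 yr, e^(−t/τ) = e^(−1.038) = 0.3542, so ΔM = −65760 t C and M = 346670 − 65760 = 280910 t C.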